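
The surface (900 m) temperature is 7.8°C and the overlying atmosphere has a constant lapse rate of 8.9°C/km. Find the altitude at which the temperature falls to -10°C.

2900 m

Height above start = (7.8 − (-10)) / 8.9 = 2 km
Altitude = 900 m + 2000 m = 2900 m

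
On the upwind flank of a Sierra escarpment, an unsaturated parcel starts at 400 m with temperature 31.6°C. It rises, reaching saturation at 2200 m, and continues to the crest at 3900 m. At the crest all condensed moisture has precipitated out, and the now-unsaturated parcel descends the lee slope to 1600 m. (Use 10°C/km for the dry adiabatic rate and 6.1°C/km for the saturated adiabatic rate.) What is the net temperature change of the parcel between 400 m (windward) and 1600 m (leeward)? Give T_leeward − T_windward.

-5.37°C

400 → 2200 m (dry, 10°C/km): ΔT = -10 × 1.8 = -18°C → T = 13.6°C
2200 → 3900 m (saturated, 6.1°C/km): ΔT = -6.1 × 1.7 = -10.37°C → T = 3.23°C
3900 → 1600 m (dry descent, 10°C/km): ΔT = +10 × 2.3 = +23°C → T = 26.23°C
Net change vs windward start: 26.23 − 31.6 = -5.37°C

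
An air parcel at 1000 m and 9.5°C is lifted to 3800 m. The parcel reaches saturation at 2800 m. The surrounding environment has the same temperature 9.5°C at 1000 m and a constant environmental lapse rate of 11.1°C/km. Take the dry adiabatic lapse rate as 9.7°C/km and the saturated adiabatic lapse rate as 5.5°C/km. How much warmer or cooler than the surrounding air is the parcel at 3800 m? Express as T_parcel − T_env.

Parcel:
  From 1000 m to 2800 m (dry): cools by 9.7 × 1.8 = 17.46°C, giving -7.96°C.
  From 2800 m to 3800 m (saturated): cools by 5.5 × 1 = 5.5°C, giving -13.46°C.
Environment:
  From 1000 m to 3800 m (environment): cools by 11.1 × 2.8 = 31.08°C, giving -21.58°C.
T_parcel − T_env = -13.46 − (-21.58) = +8.12°C

+8.12°C (parcel warmer than environment)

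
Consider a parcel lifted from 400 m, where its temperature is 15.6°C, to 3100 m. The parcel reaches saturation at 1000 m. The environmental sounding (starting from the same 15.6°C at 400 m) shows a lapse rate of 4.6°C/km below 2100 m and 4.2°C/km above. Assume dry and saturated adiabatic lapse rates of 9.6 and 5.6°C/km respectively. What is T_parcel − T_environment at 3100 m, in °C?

Parcel:
  From 400 m to 1000 m (dry): cools by 9.6 × 0.6 = 5.76°C, giving 9.84°C.
  From 1000 m to 3100 m (saturated): cools by 5.6 × 2.1 = 11.76°C, giving -1.92°C.
Environment:
  From 400 m to 2100 m (environment, lower layer): cools by 4.6 × 1.7 = 7.82°C, giving 7.78°C.
  From 2100 m to 3100 m (environment, upper layer): cools by 4.2 × 1 = 4.2°C, giving 3.58°C.
T_parcel − T_env = -1.92 − 3.58 = -5.5°C

-5.5°C (parcel cooler than environment)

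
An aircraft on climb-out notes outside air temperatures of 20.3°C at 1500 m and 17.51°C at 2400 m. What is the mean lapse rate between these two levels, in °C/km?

Γ = −ΔT/Δz = (20.3 − 17.51) / (2400 − 1500) m
  = 2.79°C / 0.9 km = 3.1°C/km

3.1°C/km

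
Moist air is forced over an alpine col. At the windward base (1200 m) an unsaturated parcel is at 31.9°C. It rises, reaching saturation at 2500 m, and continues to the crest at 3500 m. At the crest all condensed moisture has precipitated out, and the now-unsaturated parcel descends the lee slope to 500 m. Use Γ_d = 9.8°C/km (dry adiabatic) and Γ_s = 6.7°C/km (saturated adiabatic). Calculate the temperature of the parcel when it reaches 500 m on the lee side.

1200–2500 m, dry: Δz = 1.3 km ⇒ ΔT = -12.74°C; T = 19.16°C
2500–3500 m, saturated: Δz = 1 km ⇒ ΔT = -6.7°C; T = 12.46°C
3500–500 m, dry descent: Δz = 3 km ⇒ ΔT = +29.4°C; T = 41.86°C

41.86°C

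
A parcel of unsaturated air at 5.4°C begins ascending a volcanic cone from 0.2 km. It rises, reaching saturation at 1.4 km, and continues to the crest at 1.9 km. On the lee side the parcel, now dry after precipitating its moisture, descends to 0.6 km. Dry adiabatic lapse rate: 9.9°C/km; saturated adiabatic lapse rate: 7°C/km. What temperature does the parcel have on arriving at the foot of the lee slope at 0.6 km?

From 200 m to 1400 m (dry): cools by 9.9 × 1.2 = 11.88°C, giving -6.48°C.
From 1400 m to 1900 m (saturated): cools by 7 × 0.5 = 3.5°C, giving -9.98°C.
From 1900 m to 600 m (dry descent): warms by 9.9 × 1.3 = 12.87°C, giving 2.89°C.

2.89°C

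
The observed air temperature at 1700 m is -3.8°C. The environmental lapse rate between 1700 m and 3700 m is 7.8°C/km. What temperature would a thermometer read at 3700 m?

-19.4°C

Environmental to 3700 m: -7.8 × 2 km = -15.6°C, so T = -19.4°C.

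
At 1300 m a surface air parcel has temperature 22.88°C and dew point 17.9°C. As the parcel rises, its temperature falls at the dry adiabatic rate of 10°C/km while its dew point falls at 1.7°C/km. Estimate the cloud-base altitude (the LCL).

1900 m

T and T_d converge at 10 − 1.7 = 8.3°C per km
Height above start = (22.88 − 17.9) / 8.3 = 0.6 km
LCL altitude = 1300 m + 600 m = 1900 m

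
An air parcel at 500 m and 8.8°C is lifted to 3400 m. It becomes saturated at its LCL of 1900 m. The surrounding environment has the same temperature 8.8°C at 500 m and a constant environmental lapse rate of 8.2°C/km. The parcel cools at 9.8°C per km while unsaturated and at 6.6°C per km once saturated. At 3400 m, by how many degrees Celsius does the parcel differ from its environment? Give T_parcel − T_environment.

Parcel:
  From 500 m to 1900 m (dry): cools by 9.8 × 1.4 = 13.72°C, giving -4.92°C.
  From 1900 m to 3400 m (saturated): cools by 6.6 × 1.5 = 9.9°C, giving -14.82°C.
Environment:
  From 500 m to 3400 m (environment): cools by 8.2 × 2.9 = 23.78°C, giving -14.98°C.
T_parcel − T_env = -14.82 − (-14.98) = +0.16°C

+0.16°C (parcel warmer than environment)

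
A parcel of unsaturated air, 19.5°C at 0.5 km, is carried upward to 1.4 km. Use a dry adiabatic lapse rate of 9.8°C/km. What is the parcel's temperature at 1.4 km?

10.68°C

500 → 1400 m (dry adiabatic, 9.8°C/km): ΔT = -9.8 × 0.9 = -8.82°C → T = 10.68°C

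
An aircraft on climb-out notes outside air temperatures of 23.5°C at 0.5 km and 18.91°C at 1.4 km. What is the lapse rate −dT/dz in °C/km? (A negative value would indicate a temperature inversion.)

5.1°C/km

Γ = −ΔT/Δz = (23.5 − 18.91) / (1400 − 500) m
  = 4.59°C / 0.9 km = 5.1°C/km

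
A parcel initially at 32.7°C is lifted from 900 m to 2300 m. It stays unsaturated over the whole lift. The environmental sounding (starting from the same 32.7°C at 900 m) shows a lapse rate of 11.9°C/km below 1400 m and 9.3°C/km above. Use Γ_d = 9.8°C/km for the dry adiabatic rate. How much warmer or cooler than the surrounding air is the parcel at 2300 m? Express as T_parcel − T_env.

+0.6°C (parcel warmer than environment)

Parcel:
  900–2300 m, dry: Δz = 1.4 km ⇒ ΔT = -13.72°C; T = 18.98°C
Environment:
  900–1400 m, environment, lower layer: Δz = 0.5 km ⇒ ΔT = -5.95°C; T = 26.75°C
  1400–2300 m, environment, upper layer: Δz = 0.9 km ⇒ ΔT = -8.37°C; T = 18.38°C
T_parcel − T_env = 18.98 − 18.38 = +0.6°C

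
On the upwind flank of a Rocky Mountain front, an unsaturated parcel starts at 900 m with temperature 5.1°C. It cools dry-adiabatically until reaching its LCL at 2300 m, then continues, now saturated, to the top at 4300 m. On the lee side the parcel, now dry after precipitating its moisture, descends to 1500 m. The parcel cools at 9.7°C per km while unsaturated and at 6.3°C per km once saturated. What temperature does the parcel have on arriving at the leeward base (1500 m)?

Dry to 2300 m: -9.7 × 1.4 km = -13.58°C, so T = -8.48°C.
Saturated to 4300 m: -6.3 × 2 km = -12.6°C, so T = -21.08°C.
Dry descent to 1500 m: +9.7 × 2.8 km = +27.16°C, so T = 6.08°C.

6.08°C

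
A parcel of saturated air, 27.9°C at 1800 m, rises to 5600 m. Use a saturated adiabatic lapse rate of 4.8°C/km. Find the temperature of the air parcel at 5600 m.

1800 → 5600 m (saturated adiabatic, 4.8°C/km): ΔT = -4.8 × 3.8 = -18.24°C → T = 9.66°C

9.66°C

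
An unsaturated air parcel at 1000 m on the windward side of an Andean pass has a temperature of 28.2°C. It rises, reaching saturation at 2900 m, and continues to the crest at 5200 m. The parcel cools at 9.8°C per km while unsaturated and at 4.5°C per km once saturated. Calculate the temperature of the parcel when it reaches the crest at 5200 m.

1000 → 2900 m (dry, 9.8°C/km): ΔT = -9.8 × 1.9 = -18.62°C → T = 9.58°C
2900 → 5200 m (saturated, 4.5°C/km): ΔT = -4.5 × 2.3 = -10.35°C → T = -0.77°C

-0.77°C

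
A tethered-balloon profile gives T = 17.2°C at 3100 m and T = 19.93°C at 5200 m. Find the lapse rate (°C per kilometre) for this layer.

-1.3°C/km

Γ = −ΔT/Δz = (17.2 − 19.93) / (5200 − 3100) m
  = -2.73°C / 2.1 km = -1.3°C/km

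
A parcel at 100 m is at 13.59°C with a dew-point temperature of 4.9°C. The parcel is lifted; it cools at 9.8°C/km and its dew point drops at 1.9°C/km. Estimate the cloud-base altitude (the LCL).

1200 m

T and T_d converge at 9.8 − 1.9 = 7.9°C per km
Height above start = (13.59 − 4.9) / 7.9 = 1.1 km
LCL altitude = 100 m + 1100 m = 1200 m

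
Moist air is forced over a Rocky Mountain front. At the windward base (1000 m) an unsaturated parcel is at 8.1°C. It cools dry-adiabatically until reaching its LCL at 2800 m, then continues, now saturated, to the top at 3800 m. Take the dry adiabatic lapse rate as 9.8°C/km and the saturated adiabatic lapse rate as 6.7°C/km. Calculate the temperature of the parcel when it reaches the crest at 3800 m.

From 1000 m to 2800 m (dry): cools by 9.8 × 1.8 = 17.64°C, giving -9.54°C.
From 2800 m to 3800 m (saturated): cools by 6.7 × 1 = 6.7°C, giving -16.24°C.

-16.24°C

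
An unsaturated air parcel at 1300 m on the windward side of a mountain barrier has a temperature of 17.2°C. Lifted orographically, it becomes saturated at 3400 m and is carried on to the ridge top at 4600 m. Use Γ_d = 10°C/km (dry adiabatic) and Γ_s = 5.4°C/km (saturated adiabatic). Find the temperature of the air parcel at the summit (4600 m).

1300 → 3400 m (dry, 10°C/km): ΔT = -10 × 2.1 = -21°C → T = -3.8°C
3400 → 4600 m (saturated, 5.4°C/km): ΔT = -5.4 × 1.2 = -6.48°C → T = -10.28°C

-10.28°C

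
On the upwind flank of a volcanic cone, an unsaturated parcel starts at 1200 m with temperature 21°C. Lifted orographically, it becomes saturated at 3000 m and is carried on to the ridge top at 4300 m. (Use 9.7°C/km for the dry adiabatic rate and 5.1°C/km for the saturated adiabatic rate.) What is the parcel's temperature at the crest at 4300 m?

From 1200 m to 3000 m (dry): cools by 9.7 × 1.8 = 17.46°C, giving 3.54°C.
From 3000 m to 4300 m (saturated): cools by 5.1 × 1.3 = 6.63°C, giving -3.09°C.

-3.09°C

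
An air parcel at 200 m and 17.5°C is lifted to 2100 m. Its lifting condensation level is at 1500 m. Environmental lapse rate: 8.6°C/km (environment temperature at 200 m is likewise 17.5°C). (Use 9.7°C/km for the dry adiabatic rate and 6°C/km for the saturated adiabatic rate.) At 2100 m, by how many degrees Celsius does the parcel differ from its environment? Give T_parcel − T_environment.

Parcel:
  200–1500 m, dry: Δz = 1.3 km ⇒ ΔT = -12.61°C; T = 4.89°C
  1500–2100 m, saturated: Δz = 0.6 km ⇒ ΔT = -3.6°C; T = 1.29°C
Environment:
  200–2100 m, environment: Δz = 1.9 km ⇒ ΔT = -16.34°C; T = 1.16°C
T_parcel − T_env = 1.29 − 1.16 = +0.13°C

+0.13°C (parcel warmer than environment)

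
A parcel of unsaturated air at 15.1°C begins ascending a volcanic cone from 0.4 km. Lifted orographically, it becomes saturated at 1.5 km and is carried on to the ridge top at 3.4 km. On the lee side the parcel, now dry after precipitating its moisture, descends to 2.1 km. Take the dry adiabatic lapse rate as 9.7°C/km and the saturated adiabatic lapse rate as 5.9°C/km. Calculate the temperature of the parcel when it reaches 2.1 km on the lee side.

400 → 1500 m (dry, 9.7°C/km): ΔT = -9.7 × 1.1 = -10.67°C → T = 4.43°C
1500 → 3400 m (saturated, 5.9°C/km): ΔT = -5.9 × 1.9 = -11.21°C → T = -6.78°C
3400 → 2100 m (dry descent, 9.7°C/km): ΔT = +9.7 × 1.3 = +12.61°C → T = 5.83°C

5.83°C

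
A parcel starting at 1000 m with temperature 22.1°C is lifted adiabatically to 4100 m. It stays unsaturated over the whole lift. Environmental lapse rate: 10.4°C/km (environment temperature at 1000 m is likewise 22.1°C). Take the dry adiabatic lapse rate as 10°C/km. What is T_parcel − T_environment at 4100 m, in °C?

+1.24°C (parcel warmer than environment)

Parcel:
  From 1000 m to 4100 m (dry): cools by 10 × 3.1 = 31°C, giving -8.9°C.
Environment:
  From 1000 m to 4100 m (environment): cools by 10.4 × 3.1 = 32.24°C, giving -10.14°C.
T_parcel − T_env = -8.9 − (-10.14) = +1.24°C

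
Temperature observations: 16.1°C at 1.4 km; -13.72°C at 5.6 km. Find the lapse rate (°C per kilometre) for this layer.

Γ = −ΔT/Δz = (16.1 − (-13.72)) / (5600 − 1400) m
  = 29.82°C / 4.2 km = 7.1°C/km

7.1°C/km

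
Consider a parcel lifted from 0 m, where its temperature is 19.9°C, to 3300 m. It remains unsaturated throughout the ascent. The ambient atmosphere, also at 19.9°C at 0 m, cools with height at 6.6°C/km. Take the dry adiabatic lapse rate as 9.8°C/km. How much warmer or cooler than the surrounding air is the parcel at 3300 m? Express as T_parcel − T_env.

-10.56°C (parcel cooler than environment)

Parcel:
  0 → 3300 m (dry, 9.8°C/km): ΔT = -9.8 × 3.3 = -32.34°C → T = -12.44°C
Environment:
  0 → 3300 m (environment, 6.6°C/km): ΔT = -6.6 × 3.3 = -21.78°C → T = -1.88°C
T_parcel − T_env = -12.44 − (-1.88) = -10.56°C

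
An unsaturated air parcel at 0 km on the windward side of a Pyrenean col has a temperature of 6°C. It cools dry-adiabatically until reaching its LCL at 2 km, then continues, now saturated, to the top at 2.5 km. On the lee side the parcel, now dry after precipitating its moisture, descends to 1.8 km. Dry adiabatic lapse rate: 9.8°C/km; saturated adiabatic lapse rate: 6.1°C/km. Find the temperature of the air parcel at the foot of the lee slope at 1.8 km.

0–2000 m, dry: Δz = 2 km ⇒ ΔT = -19.6°C; T = -13.6°C
2000–2500 m, saturated: Δz = 0.5 km ⇒ ΔT = -3.05°C; T = -16.65°C
2500–1800 m, dry descent: Δz = 0.7 km ⇒ ΔT = +6.86°C; T = -9.79°C

-9.79°C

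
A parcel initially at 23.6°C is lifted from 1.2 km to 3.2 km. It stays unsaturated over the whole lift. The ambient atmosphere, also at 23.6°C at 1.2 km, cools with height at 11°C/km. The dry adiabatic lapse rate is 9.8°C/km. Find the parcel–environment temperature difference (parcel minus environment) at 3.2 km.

Parcel:
  1200 → 3200 m (dry, 9.8°C/km): ΔT = -9.8 × 2 = -19.6°C → T = 4°C
Environment:
  1200 → 3200 m (environment, 11°C/km): ΔT = -11 × 2 = -22°C → T = 1.6°C
T_parcel − T_env = 4 − 1.6 = +2.4°C

+2.4°C (parcel warmer than environment)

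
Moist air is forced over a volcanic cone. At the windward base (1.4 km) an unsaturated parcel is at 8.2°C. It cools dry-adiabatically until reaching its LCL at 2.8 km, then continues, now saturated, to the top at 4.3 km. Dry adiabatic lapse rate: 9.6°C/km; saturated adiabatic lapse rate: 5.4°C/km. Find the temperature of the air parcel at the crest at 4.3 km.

1400–2800 m, dry: Δz = 1.4 km ⇒ ΔT = -13.44°C; T = -5.24°C
2800–4300 m, saturated: Δz = 1.5 km ⇒ ΔT = -8.1°C; T = -13.34°C

-13.34°C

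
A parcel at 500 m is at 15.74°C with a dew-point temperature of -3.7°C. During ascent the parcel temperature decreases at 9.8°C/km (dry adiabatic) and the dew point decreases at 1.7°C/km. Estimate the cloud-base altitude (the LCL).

2900 m

T and T_d converge at 9.8 − 1.7 = 8.1°C per km
Height above start = (15.74 − (-3.7)) / 8.1 = 2.4 km
LCL altitude = 500 m + 2400 m = 2900 m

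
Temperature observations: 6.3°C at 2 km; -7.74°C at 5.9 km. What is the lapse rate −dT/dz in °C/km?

Γ = −ΔT/Δz = (6.3 − (-7.74)) / (5900 − 2000) m
  = 14.04°C / 3.9 km = 3.6°C/km

3.6°C/km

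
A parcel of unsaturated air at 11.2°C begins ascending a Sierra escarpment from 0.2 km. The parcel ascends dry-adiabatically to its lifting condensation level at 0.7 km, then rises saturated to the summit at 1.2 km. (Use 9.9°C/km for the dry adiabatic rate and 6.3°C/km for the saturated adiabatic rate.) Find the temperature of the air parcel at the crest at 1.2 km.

3.1°C

200–700 m, dry: Δz = 0.5 km ⇒ ΔT = -4.95°C; T = 6.25°C
700–1200 m, saturated: Δz = 0.5 km ⇒ ΔT = -3.15°C; T = 3.1°C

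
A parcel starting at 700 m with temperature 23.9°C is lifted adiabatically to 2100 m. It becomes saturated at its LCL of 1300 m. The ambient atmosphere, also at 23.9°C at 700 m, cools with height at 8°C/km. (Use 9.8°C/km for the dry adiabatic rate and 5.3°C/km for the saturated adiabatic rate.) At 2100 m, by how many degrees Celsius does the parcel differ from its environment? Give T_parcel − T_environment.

+1.08°C (parcel warmer than environment)

Parcel:
  700 → 1300 m (dry, 9.8°C/km): ΔT = -9.8 × 0.6 = -5.88°C → T = 18.02°C
  1300 → 2100 m (saturated, 5.3°C/km): ΔT = -5.3 × 0.8 = -4.24°C → T = 13.78°C
Environment:
  700 → 2100 m (environment, 8°C/km): ΔT = -8 × 1.4 = -11.2°C → T = 12.7°C
T_parcel − T_env = 13.78 − 12.7 = +1.08°C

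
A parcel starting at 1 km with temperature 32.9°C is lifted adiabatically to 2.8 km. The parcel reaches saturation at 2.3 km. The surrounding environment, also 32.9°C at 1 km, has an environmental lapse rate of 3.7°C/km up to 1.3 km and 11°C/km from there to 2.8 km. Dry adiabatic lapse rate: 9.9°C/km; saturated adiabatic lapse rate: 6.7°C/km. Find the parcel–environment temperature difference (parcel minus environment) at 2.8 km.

+1.39°C (parcel warmer than environment)

Parcel:
  From 1000 m to 2300 m (dry): cools by 9.9 × 1.3 = 12.87°C, giving 20.03°C.
  From 2300 m to 2800 m (saturated): cools by 6.7 × 0.5 = 3.35°C, giving 16.68°C.
Environment:
  From 1000 m to 1300 m (environment, lower layer): cools by 3.7 × 0.3 = 1.11°C, giving 31.79°C.
  From 1300 m to 2800 m (environment, upper layer): cools by 11 × 1.5 = 16.5°C, giving 15.29°C.
T_parcel − T_env = 16.68 − 15.29 = +1.39°C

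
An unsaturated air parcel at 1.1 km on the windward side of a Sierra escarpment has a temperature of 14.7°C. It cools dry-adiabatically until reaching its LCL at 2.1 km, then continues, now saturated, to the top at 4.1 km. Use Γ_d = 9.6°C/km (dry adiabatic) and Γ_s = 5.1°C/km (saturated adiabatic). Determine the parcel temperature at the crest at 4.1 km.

-5.1°C

1100 → 2100 m (dry, 9.6°C/km): ΔT = -9.6 × 1 = -9.6°C → T = 5.1°C
2100 → 4100 m (saturated, 5.1°C/km): ΔT = -5.1 × 2 = -10.2°C → T = -5.1°C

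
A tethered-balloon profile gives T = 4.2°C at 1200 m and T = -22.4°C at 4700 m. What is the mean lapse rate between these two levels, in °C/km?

Γ = −ΔT/Δz = (4.2 − (-22.4)) / (4700 − 1200) m
  = 26.6°C / 3.5 km = 7.6°C/km

7.6°C/km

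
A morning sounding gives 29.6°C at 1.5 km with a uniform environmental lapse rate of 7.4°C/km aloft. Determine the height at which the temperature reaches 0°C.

Height above start = (29.6 − 0) / 7.4 = 4 km
Altitude = 1500 m + 4000 m = 5500 m

5.5 km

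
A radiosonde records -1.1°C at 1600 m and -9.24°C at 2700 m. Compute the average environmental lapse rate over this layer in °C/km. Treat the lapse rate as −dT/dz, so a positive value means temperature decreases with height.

7.4°C/km

Γ = −ΔT/Δz = (-1.1 − (-9.24)) / (2700 − 1600) m
  = 8.14°C / 1.1 km = 7.4°C/km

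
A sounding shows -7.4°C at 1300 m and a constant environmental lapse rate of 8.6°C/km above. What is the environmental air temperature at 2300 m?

1300–2300 m, environmental: Δz = 1 km ⇒ ΔT = -8.6°C; T = -16°C

-16°C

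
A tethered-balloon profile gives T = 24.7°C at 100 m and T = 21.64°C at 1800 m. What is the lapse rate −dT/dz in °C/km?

Γ = −ΔT/Δz = (24.7 − 21.64) / (1800 − 100) m
  = 3.06°C / 1.7 km = 1.8°C/km

1.8°C/km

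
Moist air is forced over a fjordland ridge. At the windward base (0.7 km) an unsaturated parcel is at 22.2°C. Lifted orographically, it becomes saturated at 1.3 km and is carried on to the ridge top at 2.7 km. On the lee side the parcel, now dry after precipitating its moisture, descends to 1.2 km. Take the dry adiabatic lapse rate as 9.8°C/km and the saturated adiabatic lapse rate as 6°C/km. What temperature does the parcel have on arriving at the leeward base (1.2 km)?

22.62°C

700 → 1300 m (dry, 9.8°C/km): ΔT = -9.8 × 0.6 = -5.88°C → T = 16.32°C
1300 → 2700 m (saturated, 6°C/km): ΔT = -6 × 1.4 = -8.4°C → T = 7.92°C
2700 → 1200 m (dry descent, 9.8°C/km): ΔT = +9.8 × 1.5 = +14.7°C → T = 22.62°C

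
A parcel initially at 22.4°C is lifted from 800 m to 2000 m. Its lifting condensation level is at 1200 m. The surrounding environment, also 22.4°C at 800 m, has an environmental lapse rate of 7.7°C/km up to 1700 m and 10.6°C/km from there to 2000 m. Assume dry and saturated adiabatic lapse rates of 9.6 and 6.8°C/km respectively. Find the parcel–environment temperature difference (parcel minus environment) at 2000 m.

+0.83°C (parcel warmer than environment)

Parcel:
  800–1200 m, dry: Δz = 0.4 km ⇒ ΔT = -3.84°C; T = 18.56°C
  1200–2000 m, saturated: Δz = 0.8 km ⇒ ΔT = -5.44°C; T = 13.12°C
Environment:
  800–1700 m, environment, lower layer: Δz = 0.9 km ⇒ ΔT = -6.93°C; T = 15.47°C
  1700–2000 m, environment, upper layer: Δz = 0.3 km ⇒ ΔT = -3.18°C; T = 12.29°C
T_parcel − T_env = 13.12 − 12.29 = +0.83°C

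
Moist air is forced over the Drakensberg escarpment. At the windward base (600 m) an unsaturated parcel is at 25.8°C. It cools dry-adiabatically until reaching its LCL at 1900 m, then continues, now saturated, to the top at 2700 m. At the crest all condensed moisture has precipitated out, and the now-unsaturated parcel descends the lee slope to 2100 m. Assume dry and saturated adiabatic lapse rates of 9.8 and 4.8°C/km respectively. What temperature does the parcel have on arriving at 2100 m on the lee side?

Dry to 1900 m: -9.8 × 1.3 km = -12.74°C, so T = 13.06°C.
Saturated to 2700 m: -4.8 × 0.8 km = -3.84°C, so T = 9.22°C.
Dry descent to 2100 m: +9.8 × 0.6 km = +5.88°C, so T = 15.1°C.

15.1°C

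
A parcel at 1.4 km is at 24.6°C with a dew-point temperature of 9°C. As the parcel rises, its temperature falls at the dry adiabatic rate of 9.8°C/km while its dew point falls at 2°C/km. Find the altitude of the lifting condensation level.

3.4 km

T and T_d converge at 9.8 − 2 = 7.8°C per km
Height above start = (24.6 − 9) / 7.8 = 2 km
LCL altitude = 1400 m + 2000 m = 3400 m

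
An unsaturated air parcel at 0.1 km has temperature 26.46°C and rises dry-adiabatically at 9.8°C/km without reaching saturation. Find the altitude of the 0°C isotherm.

2.8 km

Height above start = (26.46 − 0) / 9.8 = 2.7 km
Altitude = 100 m + 2700 m = 2800 m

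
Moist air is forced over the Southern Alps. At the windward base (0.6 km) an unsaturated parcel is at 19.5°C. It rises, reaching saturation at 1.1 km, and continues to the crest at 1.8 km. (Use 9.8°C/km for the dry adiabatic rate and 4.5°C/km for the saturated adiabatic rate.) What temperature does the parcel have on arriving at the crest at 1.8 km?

600 → 1100 m (dry, 9.8°C/km): ΔT = -9.8 × 0.5 = -4.9°C → T = 14.6°C
1100 → 1800 m (saturated, 4.5°C/km): ΔT = -4.5 × 0.7 = -3.15°C → T = 11.45°C

11.45°C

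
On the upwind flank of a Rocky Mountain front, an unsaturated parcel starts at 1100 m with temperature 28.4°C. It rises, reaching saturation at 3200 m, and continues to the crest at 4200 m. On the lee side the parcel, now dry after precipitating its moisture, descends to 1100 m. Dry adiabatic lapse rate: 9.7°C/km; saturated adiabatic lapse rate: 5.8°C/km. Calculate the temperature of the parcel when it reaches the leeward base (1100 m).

32.3°C

From 1100 m to 3200 m (dry): cools by 9.7 × 2.1 = 20.37°C, giving 8.03°C.
From 3200 m to 4200 m (saturated): cools by 5.8 × 1 = 5.8°C, giving 2.23°C.
From 4200 m to 1100 m (dry descent): warms by 9.7 × 3.1 = 30.07°C, giving 32.3°C.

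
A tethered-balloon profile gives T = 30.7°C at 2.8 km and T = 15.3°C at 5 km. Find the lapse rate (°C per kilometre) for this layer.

Γ = −ΔT/Δz = (30.7 − 15.3) / (5000 − 2800) m
  = 15.4°C / 2.2 km = 7°C/km

7°C/km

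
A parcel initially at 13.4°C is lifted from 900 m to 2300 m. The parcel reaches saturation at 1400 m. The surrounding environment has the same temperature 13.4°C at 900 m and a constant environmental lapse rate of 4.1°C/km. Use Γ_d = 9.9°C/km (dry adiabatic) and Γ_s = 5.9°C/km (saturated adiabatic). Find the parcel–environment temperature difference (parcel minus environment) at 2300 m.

Parcel:
  900–1400 m, dry: Δz = 0.5 km ⇒ ΔT = -4.95°C; T = 8.45°C
  1400–2300 m, saturated: Δz = 0.9 km ⇒ ΔT = -5.31°C; T = 3.14°C
Environment:
  900–2300 m, environment: Δz = 1.4 km ⇒ ΔT = -5.74°C; T = 7.66°C
T_parcel − T_env = 3.14 − 7.66 = -4.52°C

-4.52°C (parcel cooler than environment)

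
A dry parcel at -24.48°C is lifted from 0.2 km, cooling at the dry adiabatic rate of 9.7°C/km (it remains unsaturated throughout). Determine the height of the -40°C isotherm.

Height above start = (-24.48 − (-40)) / 9.7 = 1.6 km
Altitude = 200 m + 1600 m = 1800 m

1.8 km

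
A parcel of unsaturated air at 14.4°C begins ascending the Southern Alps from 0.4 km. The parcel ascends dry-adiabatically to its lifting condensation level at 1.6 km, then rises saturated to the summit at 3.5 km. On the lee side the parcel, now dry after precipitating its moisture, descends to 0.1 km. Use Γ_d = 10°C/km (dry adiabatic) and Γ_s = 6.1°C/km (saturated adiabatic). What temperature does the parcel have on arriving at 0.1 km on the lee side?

24.81°C

400–1600 m, dry: Δz = 1.2 km ⇒ ΔT = -12°C; T = 2.4°C
1600–3500 m, saturated: Δz = 1.9 km ⇒ ΔT = -11.59°C; T = -9.19°C
3500–100 m, dry descent: Δz = 3.4 km ⇒ ΔT = +34°C; T = 24.81°C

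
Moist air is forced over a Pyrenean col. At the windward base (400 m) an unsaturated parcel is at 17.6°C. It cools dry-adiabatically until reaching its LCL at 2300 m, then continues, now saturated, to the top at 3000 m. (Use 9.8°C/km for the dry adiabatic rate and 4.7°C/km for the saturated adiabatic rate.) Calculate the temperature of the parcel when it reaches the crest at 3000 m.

-4.31°C

400–2300 m, dry: Δz = 1.9 km ⇒ ΔT = -18.62°C; T = -1.02°C
2300–3000 m, saturated: Δz = 0.7 km ⇒ ΔT = -3.29°C; T = -4.31°C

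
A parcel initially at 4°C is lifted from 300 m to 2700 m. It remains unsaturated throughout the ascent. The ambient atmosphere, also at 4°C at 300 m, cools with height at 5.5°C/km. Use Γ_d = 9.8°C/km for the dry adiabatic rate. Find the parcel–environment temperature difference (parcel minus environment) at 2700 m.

-10.32°C (parcel cooler than environment)

Parcel:
  300 → 2700 m (dry, 9.8°C/km): ΔT = -9.8 × 2.4 = -23.52°C → T = -19.52°C
Environment:
  300 → 2700 m (environment, 5.5°C/km): ΔT = -5.5 × 2.4 = -13.2°C → T = -9.2°C
T_parcel − T_env = -19.52 − (-9.2) = -10.32°C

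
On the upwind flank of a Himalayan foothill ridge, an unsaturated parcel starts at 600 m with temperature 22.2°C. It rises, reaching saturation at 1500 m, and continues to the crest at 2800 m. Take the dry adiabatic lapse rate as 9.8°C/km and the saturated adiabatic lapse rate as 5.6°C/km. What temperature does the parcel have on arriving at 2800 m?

6.1°C

From 600 m to 1500 m (dry): cools by 9.8 × 0.9 = 8.82°C, giving 13.38°C.
From 1500 m to 2800 m (saturated): cools by 5.6 × 1.3 = 7.28°C, giving 6.1°C.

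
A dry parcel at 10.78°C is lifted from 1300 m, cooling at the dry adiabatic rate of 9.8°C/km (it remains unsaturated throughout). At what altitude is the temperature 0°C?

2400 m

Height above start = (10.78 − 0) / 9.8 = 1.1 km
Altitude = 1300 m + 1100 m = 2400 m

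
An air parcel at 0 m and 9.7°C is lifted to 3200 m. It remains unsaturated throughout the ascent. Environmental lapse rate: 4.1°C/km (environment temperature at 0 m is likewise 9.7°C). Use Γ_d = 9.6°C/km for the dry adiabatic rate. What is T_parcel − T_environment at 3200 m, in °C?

-17.6°C (parcel cooler than environment)

Parcel:
  Dry to 3200 m: -9.6 × 3.2 km = -30.72°C, so T = -21.02°C.
Environment:
  Environment to 3200 m: -4.1 × 3.2 km = -13.12°C, so T = -3.42°C.
T_parcel − T_env = -21.02 − (-3.42) = -17.6°C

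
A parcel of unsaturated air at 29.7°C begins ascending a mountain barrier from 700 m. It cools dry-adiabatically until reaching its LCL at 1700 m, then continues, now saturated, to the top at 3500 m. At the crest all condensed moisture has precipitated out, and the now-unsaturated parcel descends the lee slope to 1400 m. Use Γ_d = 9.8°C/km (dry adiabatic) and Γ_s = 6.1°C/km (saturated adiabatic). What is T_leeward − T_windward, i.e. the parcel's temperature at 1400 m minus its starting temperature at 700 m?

700–1700 m, dry: Δz = 1 km ⇒ ΔT = -9.8°C; T = 19.9°C
1700–3500 m, saturated: Δz = 1.8 km ⇒ ΔT = -10.98°C; T = 8.92°C
3500–1400 m, dry descent: Δz = 2.1 km ⇒ ΔT = +20.58°C; T = 29.5°C
Net change vs windward start: 29.5 − 29.7 = -0.2°C

-0.2°C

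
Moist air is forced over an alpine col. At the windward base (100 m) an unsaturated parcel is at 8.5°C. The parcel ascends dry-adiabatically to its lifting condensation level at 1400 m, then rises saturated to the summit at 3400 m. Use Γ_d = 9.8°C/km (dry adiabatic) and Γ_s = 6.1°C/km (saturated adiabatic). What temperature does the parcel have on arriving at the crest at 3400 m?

From 100 m to 1400 m (dry): cools by 9.8 × 1.3 = 12.74°C, giving -4.24°C.
From 1400 m to 3400 m (saturated): cools by 6.1 × 2 = 12.2°C, giving -16.44°C.

-16.44°C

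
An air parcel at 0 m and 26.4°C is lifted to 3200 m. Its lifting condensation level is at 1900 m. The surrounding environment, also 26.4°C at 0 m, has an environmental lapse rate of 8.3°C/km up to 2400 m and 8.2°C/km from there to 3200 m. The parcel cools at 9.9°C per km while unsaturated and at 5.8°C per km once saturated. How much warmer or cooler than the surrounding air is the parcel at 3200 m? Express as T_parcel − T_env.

Parcel:
  From 0 m to 1900 m (dry): cools by 9.9 × 1.9 = 18.81°C, giving 7.59°C.
  From 1900 m to 3200 m (saturated): cools by 5.8 × 1.3 = 7.54°C, giving 0.05°C.
Environment:
  From 0 m to 2400 m (environment, lower layer): cools by 8.3 × 2.4 = 19.92°C, giving 6.48°C.
  From 2400 m to 3200 m (environment, upper layer): cools by 8.2 × 0.8 = 6.56°C, giving -0.08°C.
T_parcel − T_env = 0.05 − (-0.08) = +0.13°C

+0.13°C (parcel warmer than environment)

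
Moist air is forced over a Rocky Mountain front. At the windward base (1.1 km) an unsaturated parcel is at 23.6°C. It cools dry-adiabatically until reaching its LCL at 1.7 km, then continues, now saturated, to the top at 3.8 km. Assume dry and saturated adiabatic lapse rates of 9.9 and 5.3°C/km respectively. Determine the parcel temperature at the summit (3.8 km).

6.53°C

From 1100 m to 1700 m (dry): cools by 9.9 × 0.6 = 5.94°C, giving 17.66°C.
From 1700 m to 3800 m (saturated): cools by 5.3 × 2.1 = 11.13°C, giving 6.53°C.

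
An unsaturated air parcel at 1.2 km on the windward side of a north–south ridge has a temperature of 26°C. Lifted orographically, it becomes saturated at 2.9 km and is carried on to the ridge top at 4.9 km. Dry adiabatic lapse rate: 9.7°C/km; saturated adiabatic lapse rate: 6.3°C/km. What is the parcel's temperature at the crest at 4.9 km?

-3.09°C

1200–2900 m, dry: Δz = 1.7 km ⇒ ΔT = -16.49°C; T = 9.51°C
2900–4900 m, saturated: Δz = 2 km ⇒ ΔT = -12.6°C; T = -3.09°C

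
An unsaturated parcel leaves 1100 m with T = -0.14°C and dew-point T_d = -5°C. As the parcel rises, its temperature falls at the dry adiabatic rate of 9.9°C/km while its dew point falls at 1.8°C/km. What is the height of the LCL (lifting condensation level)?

1700 m

T and T_d converge at 9.9 − 1.8 = 8.1°C per km
Height above start = (-0.14 − (-5)) / 8.1 = 0.6 km
LCL altitude = 1100 m + 600 m = 1700 m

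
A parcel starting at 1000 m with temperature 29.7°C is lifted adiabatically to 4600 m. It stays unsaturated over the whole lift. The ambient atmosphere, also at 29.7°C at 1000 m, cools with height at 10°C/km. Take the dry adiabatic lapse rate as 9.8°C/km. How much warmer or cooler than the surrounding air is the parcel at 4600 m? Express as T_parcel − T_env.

Parcel:
  Dry to 4600 m: -9.8 × 3.6 km = -35.28°C, so T = -5.58°C.
Environment:
  Environment to 4600 m: -10 × 3.6 km = -36°C, so T = -6.3°C.
T_parcel − T_env = -5.58 − (-6.3) = +0.72°C

+0.72°C (parcel warmer than environment)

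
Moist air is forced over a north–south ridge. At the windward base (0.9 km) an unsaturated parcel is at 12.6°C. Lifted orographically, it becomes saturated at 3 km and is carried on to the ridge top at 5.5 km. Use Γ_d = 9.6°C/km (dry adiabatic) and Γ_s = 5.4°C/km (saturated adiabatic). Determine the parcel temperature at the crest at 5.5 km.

900 → 3000 m (dry, 9.6°C/km): ΔT = -9.6 × 2.1 = -20.16°C → T = -7.56°C
3000 → 5500 m (saturated, 5.4°C/km): ΔT = -5.4 × 2.5 = -13.5°C → T = -21.06°C

-21.06°C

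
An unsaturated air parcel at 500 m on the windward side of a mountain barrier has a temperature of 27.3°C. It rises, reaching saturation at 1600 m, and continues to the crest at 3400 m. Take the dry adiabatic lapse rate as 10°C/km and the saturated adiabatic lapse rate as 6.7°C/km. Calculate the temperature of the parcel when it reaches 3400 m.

4.24°C

500 → 1600 m (dry, 10°C/km): ΔT = -10 × 1.1 = -11°C → T = 16.3°C
1600 → 3400 m (saturated, 6.7°C/km): ΔT = -6.7 × 1.8 = -12.06°C → T = 4.24°C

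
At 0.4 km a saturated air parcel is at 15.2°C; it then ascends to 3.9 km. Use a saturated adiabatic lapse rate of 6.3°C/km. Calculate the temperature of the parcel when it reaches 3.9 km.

From 400 m to 3900 m (saturated adiabatic): cools by 6.3 × 3.5 = 22.05°C, giving -6.85°C.

-6.85°C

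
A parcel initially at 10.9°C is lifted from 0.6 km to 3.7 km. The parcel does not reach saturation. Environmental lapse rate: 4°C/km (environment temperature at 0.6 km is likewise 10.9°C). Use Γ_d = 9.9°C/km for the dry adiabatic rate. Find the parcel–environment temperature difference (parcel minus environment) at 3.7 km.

Parcel:
  From 600 m to 3700 m (dry): cools by 9.9 × 3.1 = 30.69°C, giving -19.79°C.
Environment:
  From 600 m to 3700 m (environment): cools by 4 × 3.1 = 12.4°C, giving -1.5°C.
T_parcel − T_env = -19.79 − (-1.5) = -18.29°C

-18.29°C (parcel cooler than environment)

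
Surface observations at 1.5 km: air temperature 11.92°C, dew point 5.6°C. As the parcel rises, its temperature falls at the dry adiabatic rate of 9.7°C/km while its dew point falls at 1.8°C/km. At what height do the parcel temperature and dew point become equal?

2.3 km

T and T_d converge at 9.7 − 1.8 = 7.9°C per km
Height above start = (11.92 − 5.6) / 7.9 = 0.8 km
LCL altitude = 1500 m + 800 m = 2300 m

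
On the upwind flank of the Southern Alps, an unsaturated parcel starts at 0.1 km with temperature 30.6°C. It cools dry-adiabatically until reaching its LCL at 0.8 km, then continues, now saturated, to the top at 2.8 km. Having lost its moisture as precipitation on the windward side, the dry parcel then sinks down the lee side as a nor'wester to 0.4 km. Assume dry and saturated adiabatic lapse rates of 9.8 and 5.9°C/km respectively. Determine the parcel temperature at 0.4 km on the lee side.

35.46°C

Dry to 800 m: -9.8 × 0.7 km = -6.86°C, so T = 23.74°C.
Saturated to 2800 m: -5.9 × 2 km = -11.8°C, so T = 11.94°C.
Dry descent to 400 m: +9.8 × 2.4 km = +23.52°C, so T = 35.46°C.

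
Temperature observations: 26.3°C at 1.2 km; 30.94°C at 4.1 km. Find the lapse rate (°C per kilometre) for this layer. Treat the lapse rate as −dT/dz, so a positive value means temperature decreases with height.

Γ = −ΔT/Δz = (26.3 − 30.94) / (4100 − 1200) m
  = -4.64°C / 2.9 km = -1.6°C/km

-1.6°C/km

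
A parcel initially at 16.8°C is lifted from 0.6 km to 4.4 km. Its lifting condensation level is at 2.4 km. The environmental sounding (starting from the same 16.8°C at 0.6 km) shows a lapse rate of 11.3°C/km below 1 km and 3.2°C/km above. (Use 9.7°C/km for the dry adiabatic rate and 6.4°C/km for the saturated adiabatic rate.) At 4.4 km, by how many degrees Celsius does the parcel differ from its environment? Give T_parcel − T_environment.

-14.86°C (parcel cooler than environment)

Parcel:
  Dry to 2400 m: -9.7 × 1.8 km = -17.46°C, so T = -0.66°C.
  Saturated to 4400 m: -6.4 × 2 km = -12.8°C, so T = -13.46°C.
Environment:
  Environment, lower layer to 1000 m: -11.3 × 0.4 km = -4.52°C, so T = 12.28°C.
  Environment, upper layer to 4400 m: -3.2 × 3.4 km = -10.88°C, so T = 1.4°C.
T_parcel − T_env = -13.46 − 1.4 = -14.86°C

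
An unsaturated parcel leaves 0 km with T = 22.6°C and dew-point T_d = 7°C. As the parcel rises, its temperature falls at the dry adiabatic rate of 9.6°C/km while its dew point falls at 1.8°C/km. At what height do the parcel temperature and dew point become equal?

T and T_d converge at 9.6 − 1.8 = 7.8°C per km
Height above start = (22.6 − 7) / 7.8 = 2 km
LCL altitude = 0 m + 2000 m = 2000 m

2 km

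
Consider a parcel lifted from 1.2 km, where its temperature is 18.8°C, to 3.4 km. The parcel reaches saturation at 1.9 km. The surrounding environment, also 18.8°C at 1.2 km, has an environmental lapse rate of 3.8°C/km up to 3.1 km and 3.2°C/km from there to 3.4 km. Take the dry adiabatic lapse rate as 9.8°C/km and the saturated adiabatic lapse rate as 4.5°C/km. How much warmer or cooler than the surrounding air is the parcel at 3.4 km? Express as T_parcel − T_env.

Parcel:
  Dry to 1900 m: -9.8 × 0.7 km = -6.86°C, so T = 11.94°C.
  Saturated to 3400 m: -4.5 × 1.5 km = -6.75°C, so T = 5.19°C.
Environment:
  Environment, lower layer to 3100 m: -3.8 × 1.9 km = -7.22°C, so T = 11.58°C.
  Environment, upper layer to 3400 m: -3.2 × 0.3 km = -0.96°C, so T = 10.62°C.
T_parcel − T_env = 5.19 − 10.62 = -5.43°C

-5.43°C (parcel cooler than environment)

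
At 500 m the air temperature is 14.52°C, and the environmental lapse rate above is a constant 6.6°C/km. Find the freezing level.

Height above start = (14.52 − 0) / 6.6 = 2.2 km
Altitude = 500 m + 2200 m = 2700 m

2700 m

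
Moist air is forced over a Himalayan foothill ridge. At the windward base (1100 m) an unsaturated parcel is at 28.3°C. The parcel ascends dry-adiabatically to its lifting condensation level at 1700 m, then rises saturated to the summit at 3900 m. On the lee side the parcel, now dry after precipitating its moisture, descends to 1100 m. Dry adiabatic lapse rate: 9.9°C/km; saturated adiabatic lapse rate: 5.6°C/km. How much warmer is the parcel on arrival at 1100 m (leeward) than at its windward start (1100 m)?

From 1100 m to 1700 m (dry): cools by 9.9 × 0.6 = 5.94°C, giving 22.36°C.
From 1700 m to 3900 m (saturated): cools by 5.6 × 2.2 = 12.32°C, giving 10.04°C.
From 3900 m to 1100 m (dry descent): warms by 9.9 × 2.8 = 27.72°C, giving 37.76°C.
Net change vs windward start: 37.76 − 28.3 = +9.46°C

+9.46°C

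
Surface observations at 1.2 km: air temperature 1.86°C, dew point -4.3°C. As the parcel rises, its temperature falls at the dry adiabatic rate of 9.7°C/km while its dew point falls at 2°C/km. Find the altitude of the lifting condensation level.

T and T_d converge at 9.7 − 2 = 7.7°C per km
Height above start = (1.86 − (-4.3)) / 7.7 = 0.8 km
LCL altitude = 1200 m + 800 m = 2000 m

2 km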